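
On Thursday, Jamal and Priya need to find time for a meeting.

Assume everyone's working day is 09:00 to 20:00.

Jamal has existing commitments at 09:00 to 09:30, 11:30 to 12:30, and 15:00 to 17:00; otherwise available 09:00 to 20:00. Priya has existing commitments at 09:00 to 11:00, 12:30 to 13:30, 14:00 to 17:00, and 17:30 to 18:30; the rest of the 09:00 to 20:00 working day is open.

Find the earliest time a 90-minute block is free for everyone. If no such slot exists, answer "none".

Jamal free within 09:00–20:00: 09:30–11:30, 12:30–15:00, 17:00–20:00.
Priya free within 09:00–20:00: 11:00–12:30, 13:30–14:00, 17:00–17:30, 18:30–20:00.
Jamal ∩ Priya: 11:00–11:30, 13:30–14:00, 17:00–17:30, 18:30–20:00.
Windows ≥ 90 min: 18:30–20:00.
Earliest such window starts at 18:30.

18:30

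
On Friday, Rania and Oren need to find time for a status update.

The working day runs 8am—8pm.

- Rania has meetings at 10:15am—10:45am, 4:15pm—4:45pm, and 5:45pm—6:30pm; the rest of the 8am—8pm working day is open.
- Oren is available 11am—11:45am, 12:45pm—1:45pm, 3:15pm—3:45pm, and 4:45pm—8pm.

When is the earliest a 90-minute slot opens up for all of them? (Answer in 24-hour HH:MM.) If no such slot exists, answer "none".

Rania free within 08:00–20:00: 08:00–10:15, 10:45–16:15, 16:45–17:45, 18:30–20:00.
Rania ∩ Oren: 11:00–11:45, 12:45–13:45, 15:15–15:45, 16:45–17:45, 18:30–20:00.
Windows ≥ 90 min: 18:30–20:00.
Earliest such window starts at 18:30.

18:30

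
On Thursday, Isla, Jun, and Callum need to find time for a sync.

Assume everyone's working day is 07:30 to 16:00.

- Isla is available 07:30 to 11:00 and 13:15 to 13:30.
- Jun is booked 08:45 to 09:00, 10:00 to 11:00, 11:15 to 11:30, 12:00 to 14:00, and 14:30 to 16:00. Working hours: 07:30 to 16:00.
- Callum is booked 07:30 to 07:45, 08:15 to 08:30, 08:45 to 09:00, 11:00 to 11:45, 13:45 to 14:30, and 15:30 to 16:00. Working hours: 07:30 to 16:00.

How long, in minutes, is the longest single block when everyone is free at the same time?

60 minutes

Jun free within 07:30–16:00: 07:30–08:45, 09:00–10:00, 11:00–11:15, 11:30–12:00, 14:00–14:30.
Callum free within 07:30–16:00: 07:45–08:15, 08:30–08:45, 09:00–11:00, 11:45–13:45, 14:30–15:30.
Isla ∩ Jun: 07:30–08:45, 09:00–10:00.
Isla ∩ Jun ∩ Callum: 07:45–08:15, 08:30–08:45, 09:00–10:00.
Common window lengths: 30, 15, 60 min; longest is 60.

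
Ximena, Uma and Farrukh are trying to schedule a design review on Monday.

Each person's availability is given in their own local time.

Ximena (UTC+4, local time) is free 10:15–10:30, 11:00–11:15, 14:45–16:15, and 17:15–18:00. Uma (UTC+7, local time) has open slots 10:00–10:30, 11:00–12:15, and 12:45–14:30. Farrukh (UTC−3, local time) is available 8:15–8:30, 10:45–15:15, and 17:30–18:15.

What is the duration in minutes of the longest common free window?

Ximena → UTC: 06:15–06:30, 07:00–07:15, 10:45–12:15, 13:15–14:00.
Uma → UTC: 03:00–03:30, 04:00–05:15, 05:45–07:30.
Farrukh → UTC: 11:15–11:30, 13:45–18:15, 20:30–21:15.
Ximena ∩ Uma: 06:15–06:30, 07:00–07:15.
Ximena ∩ Uma ∩ Farrukh: (none).
No common window.

0 minutes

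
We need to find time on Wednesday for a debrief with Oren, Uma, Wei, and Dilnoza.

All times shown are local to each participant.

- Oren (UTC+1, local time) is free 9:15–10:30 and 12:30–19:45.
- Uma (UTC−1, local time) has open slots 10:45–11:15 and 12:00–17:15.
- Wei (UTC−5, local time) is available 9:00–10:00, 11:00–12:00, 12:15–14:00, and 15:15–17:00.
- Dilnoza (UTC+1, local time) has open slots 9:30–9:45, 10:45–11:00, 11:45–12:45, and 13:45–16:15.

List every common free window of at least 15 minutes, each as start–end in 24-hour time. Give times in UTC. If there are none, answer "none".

Oren → UTC: 08:15–09:30, 11:30–18:45.
Uma → UTC: 11:45–12:15, 13:00–18:15.
Wei → UTC: 14:00–15:00, 16:00–17:00, 17:15–19:00, 20:15–22:00.
Dilnoza → UTC: 08:30–08:45, 09:45–10:00, 10:45–11:45, 12:45–15:15.
Oren ∩ Uma: 11:45–12:15, 13:00–18:15.
Oren ∩ Uma ∩ Wei: 14:00–15:00, 16:00–17:00, 17:15–18:15.
Oren ∩ Uma ∩ Wei ∩ Dilnoza: 14:00–15:00.
Windows ≥ 15 min: 14:00–15:00.

14:00–15:00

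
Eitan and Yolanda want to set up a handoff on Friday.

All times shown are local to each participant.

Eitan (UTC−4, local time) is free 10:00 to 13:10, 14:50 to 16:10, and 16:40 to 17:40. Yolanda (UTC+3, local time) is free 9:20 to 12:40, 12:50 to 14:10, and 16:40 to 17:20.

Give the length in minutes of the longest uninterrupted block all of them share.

20 minutes

Eitan → UTC: 14:00–17:10, 18:50–20:10, 20:40–21:40.
Yolanda → UTC: 06:20–09:40, 09:50–11:10, 13:40–14:20.
Eitan ∩ Yolanda: 14:00–14:20.
Single common window of 20 minutes.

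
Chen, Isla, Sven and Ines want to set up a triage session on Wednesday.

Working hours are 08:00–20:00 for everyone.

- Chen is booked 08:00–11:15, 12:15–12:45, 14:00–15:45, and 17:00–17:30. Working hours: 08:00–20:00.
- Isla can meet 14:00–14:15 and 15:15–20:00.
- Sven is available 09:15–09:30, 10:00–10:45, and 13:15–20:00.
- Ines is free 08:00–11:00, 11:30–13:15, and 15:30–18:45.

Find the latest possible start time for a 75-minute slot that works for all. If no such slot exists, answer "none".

Chen free within 08:00–20:00: 11:15–12:15, 12:45–14:00, 15:45–17:00, 17:30–20:00.
Chen ∩ Isla: 15:45–17:00, 17:30–20:00.
Chen ∩ Isla ∩ Sven: 15:45–17:00, 17:30–20:00.
Chen ∩ Isla ∩ Sven ∩ Ines: 15:45–17:00, 17:30–18:45.
Windows ≥ 75 min: 15:45–17:00, 17:30–18:45.
Latest start in the last window 17:30–18:45 is 18:45 − 75 min = 17:30.

17:30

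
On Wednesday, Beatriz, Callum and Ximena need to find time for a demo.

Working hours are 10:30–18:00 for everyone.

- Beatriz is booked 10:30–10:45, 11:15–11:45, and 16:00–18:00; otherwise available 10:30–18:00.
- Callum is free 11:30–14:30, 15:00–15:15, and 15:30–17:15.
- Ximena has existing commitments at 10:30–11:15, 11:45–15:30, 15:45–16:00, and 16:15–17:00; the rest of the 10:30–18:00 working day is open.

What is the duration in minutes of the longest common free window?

Beatriz free within 10:30–18:00: 10:45–11:15, 11:45–16:00.
Ximena free within 10:30–18:00: 11:15–11:45, 15:30–15:45, 16:00–16:15, 17:00–18:00.
Beatriz ∩ Callum: 11:45–14:30, 15:00–15:15, 15:30–16:00.
Beatriz ∩ Callum ∩ Ximena: 15:30–15:45.
Single common window of 15 minutes.

15 minutes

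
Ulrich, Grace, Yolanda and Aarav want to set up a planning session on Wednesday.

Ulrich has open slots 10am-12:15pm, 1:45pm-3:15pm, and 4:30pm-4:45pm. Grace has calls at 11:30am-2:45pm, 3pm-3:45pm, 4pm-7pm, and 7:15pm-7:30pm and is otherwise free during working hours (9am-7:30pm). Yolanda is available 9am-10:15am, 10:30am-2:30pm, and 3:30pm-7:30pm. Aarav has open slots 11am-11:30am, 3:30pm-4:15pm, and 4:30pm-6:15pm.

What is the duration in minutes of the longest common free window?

Grace free within 09:00–19:30: 09:00–11:30, 14:45–15:00, 15:45–16:00, 19:00–19:15.
Ulrich ∩ Grace: 10:00–11:30, 14:45–15:00.
Ulrich ∩ Grace ∩ Yolanda: 10:00–10:15, 10:30–11:30.
Ulrich ∩ Grace ∩ Yolanda ∩ Aarav: 11:00–11:30.
Single common window of 30 minutes.

30 minutes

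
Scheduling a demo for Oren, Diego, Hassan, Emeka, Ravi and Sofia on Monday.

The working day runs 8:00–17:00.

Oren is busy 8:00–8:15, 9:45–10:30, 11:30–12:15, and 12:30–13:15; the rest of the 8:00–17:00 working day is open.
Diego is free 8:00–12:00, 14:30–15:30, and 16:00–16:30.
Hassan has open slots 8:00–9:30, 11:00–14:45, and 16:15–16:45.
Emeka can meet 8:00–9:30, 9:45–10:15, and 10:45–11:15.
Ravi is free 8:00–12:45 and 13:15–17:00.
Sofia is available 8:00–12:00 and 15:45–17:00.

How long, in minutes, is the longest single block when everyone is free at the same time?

Oren free within 08:00–17:00: 08:15–09:45, 10:30–11:30, 12:15–12:30, 13:15–17:00.
Oren ∩ Diego: 08:15–09:45, 10:30–11:30, 14:30–15:30, 16:00–16:30.
Oren ∩ Diego ∩ Hassan: 08:15–09:30, 11:00–11:30, 14:30–14:45, 16:15–16:30.
Oren ∩ Diego ∩ Hassan ∩ Emeka: 08:15–09:30, 11:00–11:15.
Oren ∩ Diego ∩ Hassan ∩ Emeka ∩ Ravi: 08:15–09:30, 11:00–11:15.
Oren ∩ Diego ∩ Hassan ∩ Emeka ∩ Ravi ∩ Sofia: 08:15–09:30, 11:00–11:15.
Common window lengths: 75, 15 min; longest is 75.

75 minutes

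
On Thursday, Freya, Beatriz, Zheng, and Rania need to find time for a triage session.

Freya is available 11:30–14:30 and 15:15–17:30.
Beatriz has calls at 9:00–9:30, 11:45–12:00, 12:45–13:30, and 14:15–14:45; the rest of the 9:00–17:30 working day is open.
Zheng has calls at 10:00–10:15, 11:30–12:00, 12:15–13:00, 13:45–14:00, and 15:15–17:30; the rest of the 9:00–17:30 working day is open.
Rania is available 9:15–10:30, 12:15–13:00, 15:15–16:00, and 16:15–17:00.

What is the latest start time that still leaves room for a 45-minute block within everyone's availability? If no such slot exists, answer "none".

Beatriz free within 09:00–17:30: 09:30–11:45, 12:00–12:45, 13:30–14:15, 14:45–17:30.
Zheng free within 09:00–17:30: 09:00–10:00, 10:15–11:30, 12:00–12:15, 13:00–13:45, 14:00–15:15.
Freya ∩ Beatriz: 11:30–11:45, 12:00–12:45, 13:30–14:15, 15:15–17:30.
Freya ∩ Beatriz ∩ Zheng: 12:00–12:15, 13:30–13:45, 14:00–14:15.
Freya ∩ Beatriz ∩ Zheng ∩ Rania: (none).
Windows ≥ 45 min: (none).

none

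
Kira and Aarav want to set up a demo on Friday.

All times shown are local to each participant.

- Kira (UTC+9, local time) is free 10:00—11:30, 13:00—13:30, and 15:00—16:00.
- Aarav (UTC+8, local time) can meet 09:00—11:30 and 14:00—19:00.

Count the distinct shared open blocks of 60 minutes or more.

Kira → UTC: 01:00–02:30, 04:00–04:30, 06:00–07:00.
Aarav → UTC: 01:00–03:30, 06:00–11:00.
Kira ∩ Aarav: 01:00–02:30, 06:00–07:00.
Windows ≥ 60 min: 01:00–02:30, 06:00–07:00.
That's 2 windows.

2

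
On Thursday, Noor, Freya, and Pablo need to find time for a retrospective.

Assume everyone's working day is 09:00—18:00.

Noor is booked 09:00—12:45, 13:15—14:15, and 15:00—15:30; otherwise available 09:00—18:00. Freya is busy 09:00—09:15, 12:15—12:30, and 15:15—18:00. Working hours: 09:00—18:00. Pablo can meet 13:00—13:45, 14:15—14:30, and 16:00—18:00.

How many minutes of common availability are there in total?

30 minutes

Noor free within 09:00–18:00: 12:45–13:15, 14:15–15:00, 15:30–18:00.
Freya free within 09:00–18:00: 09:15–12:15, 12:30–15:15.
Noor ∩ Freya: 12:45–13:15, 14:15–15:00.
Noor ∩ Freya ∩ Pablo: 13:00–13:15, 14:15–14:30.
Total common minutes: 15 + 15 = 30.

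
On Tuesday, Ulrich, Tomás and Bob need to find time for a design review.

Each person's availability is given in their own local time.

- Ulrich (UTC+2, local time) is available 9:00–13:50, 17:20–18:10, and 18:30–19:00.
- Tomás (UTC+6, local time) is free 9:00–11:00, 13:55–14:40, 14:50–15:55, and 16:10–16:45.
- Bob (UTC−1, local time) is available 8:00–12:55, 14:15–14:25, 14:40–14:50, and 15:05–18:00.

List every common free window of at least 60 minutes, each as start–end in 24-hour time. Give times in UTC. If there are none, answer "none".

Ulrich → UTC: 07:00–11:50, 15:20–16:10, 16:30–17:00.
Tomás → UTC: 03:00–05:00, 07:55–08:40, 08:50–09:55, 10:10–10:45.
Bob → UTC: 09:00–13:55, 15:15–15:25, 15:40–15:50, 16:05–19:00.
Ulrich ∩ Tomás: 07:55–08:40, 08:50–09:55, 10:10–10:45.
Ulrich ∩ Tomás ∩ Bob: 09:00–09:55, 10:10–10:45.
Windows ≥ 60 min: (none).

none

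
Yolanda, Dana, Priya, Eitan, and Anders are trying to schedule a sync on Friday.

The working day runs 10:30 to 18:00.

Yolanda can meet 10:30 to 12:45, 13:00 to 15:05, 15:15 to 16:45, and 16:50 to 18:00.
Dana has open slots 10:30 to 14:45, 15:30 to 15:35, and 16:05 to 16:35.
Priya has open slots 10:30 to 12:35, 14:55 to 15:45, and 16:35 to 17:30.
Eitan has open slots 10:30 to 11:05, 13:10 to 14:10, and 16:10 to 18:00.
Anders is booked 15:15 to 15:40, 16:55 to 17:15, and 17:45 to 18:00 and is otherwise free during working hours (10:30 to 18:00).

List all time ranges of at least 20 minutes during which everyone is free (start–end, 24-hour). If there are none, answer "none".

10:30–11:05

Anders free within 10:30–18:00: 10:30–15:15, 15:40–16:55, 17:15–17:45.
Yolanda ∩ Dana: 10:30–12:45, 13:00–14:45, 15:30–15:35, 16:05–16:35.
Yolanda ∩ Dana ∩ Priya: 10:30–12:35, 15:30–15:35.
Yolanda ∩ Dana ∩ Priya ∩ Eitan: 10:30–11:05.
Yolanda ∩ Dana ∩ Priya ∩ Eitan ∩ Anders: 10:30–11:05.
Windows ≥ 20 min: 10:30–11:05.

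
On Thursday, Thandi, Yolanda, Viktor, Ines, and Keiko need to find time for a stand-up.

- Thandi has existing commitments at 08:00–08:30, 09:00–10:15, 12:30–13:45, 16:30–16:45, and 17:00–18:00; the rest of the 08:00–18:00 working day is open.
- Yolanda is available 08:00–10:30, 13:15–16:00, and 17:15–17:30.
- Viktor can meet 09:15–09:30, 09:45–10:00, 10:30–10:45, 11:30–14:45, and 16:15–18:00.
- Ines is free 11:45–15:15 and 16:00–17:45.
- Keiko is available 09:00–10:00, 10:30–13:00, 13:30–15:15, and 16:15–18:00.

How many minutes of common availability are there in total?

60 minutes

Thandi free within 08:00–18:00: 08:30–09:00, 10:15–12:30, 13:45–16:30, 16:45–17:00.
Thandi ∩ Yolanda: 08:30–09:00, 10:15–10:30, 13:45–16:00.
Thandi ∩ Yolanda ∩ Viktor: 13:45–14:45.
Thandi ∩ Yolanda ∩ Viktor ∩ Ines: 13:45–14:45.
Thandi ∩ Yolanda ∩ Viktor ∩ Ines ∩ Keiko: 13:45–14:45.
Total common minutes: 60.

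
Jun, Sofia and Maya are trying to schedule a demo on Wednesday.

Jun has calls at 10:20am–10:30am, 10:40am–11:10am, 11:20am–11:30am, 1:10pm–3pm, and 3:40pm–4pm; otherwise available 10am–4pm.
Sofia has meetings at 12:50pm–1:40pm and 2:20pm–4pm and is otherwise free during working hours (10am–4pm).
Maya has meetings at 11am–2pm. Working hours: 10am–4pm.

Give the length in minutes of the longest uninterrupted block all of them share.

20 minutes

Jun free within 10:00–16:00: 10:00–10:20, 10:30–10:40, 11:10–11:20, 11:30–13:10, 15:00–15:40.
Sofia free within 10:00–16:00: 10:00–12:50, 13:40–14:20.
Maya free within 10:00–16:00: 10:00–11:00, 14:00–16:00.
Jun ∩ Sofia: 10:00–10:20, 10:30–10:40, 11:10–11:20, 11:30–12:50.
Jun ∩ Sofia ∩ Maya: 10:00–10:20, 10:30–10:40.
Common window lengths: 20, 10 min; longest is 20.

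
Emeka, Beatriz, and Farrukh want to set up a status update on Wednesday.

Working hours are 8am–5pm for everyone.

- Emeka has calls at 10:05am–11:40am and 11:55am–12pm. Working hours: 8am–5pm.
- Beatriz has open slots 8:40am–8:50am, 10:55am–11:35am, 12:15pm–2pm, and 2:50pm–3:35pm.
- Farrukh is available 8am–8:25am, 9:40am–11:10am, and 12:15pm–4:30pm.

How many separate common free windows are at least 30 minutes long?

Emeka free within 08:00–17:00: 08:00–10:05, 11:40–11:55, 12:00–17:00.
Emeka ∩ Beatriz: 08:40–08:50, 12:15–14:00, 14:50–15:35.
Emeka ∩ Beatriz ∩ Farrukh: 12:15–14:00, 14:50–15:35.
Windows ≥ 30 min: 12:15–14:00, 14:50–15:35.
That's 2 windows.

2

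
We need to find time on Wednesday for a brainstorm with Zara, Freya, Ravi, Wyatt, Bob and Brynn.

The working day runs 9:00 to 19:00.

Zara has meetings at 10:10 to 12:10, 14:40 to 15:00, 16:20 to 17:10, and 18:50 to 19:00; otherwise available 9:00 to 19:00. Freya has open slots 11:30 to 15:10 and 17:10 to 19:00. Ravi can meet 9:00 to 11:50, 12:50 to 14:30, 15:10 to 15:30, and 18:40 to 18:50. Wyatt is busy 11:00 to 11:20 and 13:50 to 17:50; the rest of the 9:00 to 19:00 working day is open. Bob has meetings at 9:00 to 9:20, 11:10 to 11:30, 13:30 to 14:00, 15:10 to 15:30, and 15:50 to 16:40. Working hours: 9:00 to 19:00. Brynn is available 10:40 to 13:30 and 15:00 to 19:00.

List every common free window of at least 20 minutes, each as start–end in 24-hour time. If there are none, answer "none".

12:50–13:30

Zara free within 09:00–19:00: 09:00–10:10, 12:10–14:40, 15:00–16:20, 17:10–18:50.
Wyatt free within 09:00–19:00: 09:00–11:00, 11:20–13:50, 17:50–19:00.
Bob free within 09:00–19:00: 09:20–11:10, 11:30–13:30, 14:00–15:10, 15:30–15:50, 16:40–19:00.
Zara ∩ Freya: 12:10–14:40, 15:00–15:10, 17:10–18:50.
Zara ∩ Freya ∩ Ravi: 12:50–14:30, 18:40–18:50.
Zara ∩ Freya ∩ Ravi ∩ Wyatt: 12:50–13:50, 18:40–18:50.
Zara ∩ Freya ∩ Ravi ∩ Wyatt ∩ Bob: 12:50–13:30, 18:40–18:50.
Zara ∩ Freya ∩ Ravi ∩ Wyatt ∩ Bob ∩ Brynn: 12:50–13:30, 18:40–18:50.
Windows ≥ 20 min: 12:50–13:30.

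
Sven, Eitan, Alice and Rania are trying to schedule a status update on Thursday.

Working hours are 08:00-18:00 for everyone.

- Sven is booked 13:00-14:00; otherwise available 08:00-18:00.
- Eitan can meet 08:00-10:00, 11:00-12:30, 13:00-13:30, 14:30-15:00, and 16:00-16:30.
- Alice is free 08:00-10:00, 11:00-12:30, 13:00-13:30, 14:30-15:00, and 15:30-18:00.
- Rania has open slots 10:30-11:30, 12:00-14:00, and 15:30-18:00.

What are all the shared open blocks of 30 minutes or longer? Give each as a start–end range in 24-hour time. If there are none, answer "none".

11:00–11:30, 12:00–12:30, 16:00–16:30

Sven free within 08:00–18:00: 08:00–13:00, 14:00–18:00.
Sven ∩ Eitan: 08:00–10:00, 11:00–12:30, 14:30–15:00, 16:00–16:30.
Sven ∩ Eitan ∩ Alice: 08:00–10:00, 11:00–12:30, 14:30–15:00, 16:00–16:30.
Sven ∩ Eitan ∩ Alice ∩ Rania: 11:00–11:30, 12:00–12:30, 16:00–16:30.
Windows ≥ 30 min: 11:00–11:30, 12:00–12:30, 16:00–16:30.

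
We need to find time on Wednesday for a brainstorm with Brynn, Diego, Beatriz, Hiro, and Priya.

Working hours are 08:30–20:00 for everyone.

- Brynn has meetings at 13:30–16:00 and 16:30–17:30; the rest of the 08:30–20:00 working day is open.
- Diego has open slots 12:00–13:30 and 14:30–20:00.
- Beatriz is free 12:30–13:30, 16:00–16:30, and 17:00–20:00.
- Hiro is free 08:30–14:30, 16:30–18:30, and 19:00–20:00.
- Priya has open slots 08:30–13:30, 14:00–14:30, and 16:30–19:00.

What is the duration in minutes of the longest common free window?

Brynn free within 08:30–20:00: 08:30–13:30, 16:00–16:30, 17:30–20:00.
Brynn ∩ Diego: 12:00–13:30, 16:00–16:30, 17:30–20:00.
Brynn ∩ Diego ∩ Beatriz: 12:30–13:30, 16:00–16:30, 17:30–20:00.
Brynn ∩ Diego ∩ Beatriz ∩ Hiro: 12:30–13:30, 17:30–18:30, 19:00–20:00.
Brynn ∩ Diego ∩ Beatriz ∩ Hiro ∩ Priya: 12:30–13:30, 17:30–18:30.
Common window lengths: 60, 60 min; longest is 60.

60 minutes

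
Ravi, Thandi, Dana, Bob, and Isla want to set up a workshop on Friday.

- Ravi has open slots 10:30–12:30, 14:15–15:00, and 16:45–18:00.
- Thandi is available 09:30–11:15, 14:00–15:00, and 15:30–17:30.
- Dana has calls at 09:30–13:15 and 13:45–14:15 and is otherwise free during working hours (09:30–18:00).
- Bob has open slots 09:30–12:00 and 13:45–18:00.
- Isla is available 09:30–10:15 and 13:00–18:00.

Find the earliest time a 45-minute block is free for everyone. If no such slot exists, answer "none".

14:15

Dana free within 09:30–18:00: 13:15–13:45, 14:15–18:00.
Ravi ∩ Thandi: 10:30–11:15, 14:15–15:00, 16:45–17:30.
Ravi ∩ Thandi ∩ Dana: 14:15–15:00, 16:45–17:30.
Ravi ∩ Thandi ∩ Dana ∩ Bob: 14:15–15:00, 16:45–17:30.
Ravi ∩ Thandi ∩ Dana ∩ Bob ∩ Isla: 14:15–15:00, 16:45–17:30.
Windows ≥ 45 min: 14:15–15:00, 16:45–17:30.
Earliest such window starts at 14:15.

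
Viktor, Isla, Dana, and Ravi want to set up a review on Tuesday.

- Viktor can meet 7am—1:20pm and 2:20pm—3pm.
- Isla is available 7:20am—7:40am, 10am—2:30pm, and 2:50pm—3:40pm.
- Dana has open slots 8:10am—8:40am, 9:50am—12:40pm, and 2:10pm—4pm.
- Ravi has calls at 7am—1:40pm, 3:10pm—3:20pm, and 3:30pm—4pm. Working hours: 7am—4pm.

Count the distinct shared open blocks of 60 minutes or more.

Ravi free within 07:00–16:00: 13:40–15:10, 15:20–15:30.
Viktor ∩ Isla: 07:20–07:40, 10:00–13:20, 14:20–14:30, 14:50–15:00.
Viktor ∩ Isla ∩ Dana: 10:00–12:40, 14:20–14:30, 14:50–15:00.
Viktor ∩ Isla ∩ Dana ∩ Ravi: 14:20–14:30, 14:50–15:00.
Windows ≥ 60 min: (none).
That's 0 windows.

0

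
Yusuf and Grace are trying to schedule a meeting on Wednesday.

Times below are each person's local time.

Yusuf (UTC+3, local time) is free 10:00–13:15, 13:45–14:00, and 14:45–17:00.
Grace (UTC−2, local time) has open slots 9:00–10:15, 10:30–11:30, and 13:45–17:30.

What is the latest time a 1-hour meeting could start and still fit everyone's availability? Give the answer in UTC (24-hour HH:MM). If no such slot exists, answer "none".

Yusuf → UTC: 07:00–10:15, 10:45–11:00, 11:45–14:00.
Grace → UTC: 11:00–12:15, 12:30–13:30, 15:45–19:30.
Yusuf ∩ Grace: 11:45–12:15, 12:30–13:30.
Windows ≥ 60 min: 12:30–13:30.
Latest start in the last window 12:30–13:30 is 13:30 − 60 min = 12:30.

12:30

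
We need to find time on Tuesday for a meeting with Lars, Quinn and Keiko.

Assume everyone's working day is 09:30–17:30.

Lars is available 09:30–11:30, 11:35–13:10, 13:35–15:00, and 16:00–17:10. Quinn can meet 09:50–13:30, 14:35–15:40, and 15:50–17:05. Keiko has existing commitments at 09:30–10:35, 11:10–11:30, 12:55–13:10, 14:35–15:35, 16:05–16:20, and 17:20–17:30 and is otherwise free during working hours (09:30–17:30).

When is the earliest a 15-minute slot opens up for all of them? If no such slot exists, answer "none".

Keiko free within 09:30–17:30: 10:35–11:10, 11:30–12:55, 13:10–14:35, 15:35–16:05, 16:20–17:20.
Lars ∩ Quinn: 09:50–11:30, 11:35–13:10, 14:35–15:00, 16:00–17:05.
Lars ∩ Quinn ∩ Keiko: 10:35–11:10, 11:35–12:55, 16:00–16:05, 16:20–17:05.
Windows ≥ 15 min: 10:35–11:10, 11:35–12:55, 16:20–17:05.
Earliest such window starts at 10:35.

10:35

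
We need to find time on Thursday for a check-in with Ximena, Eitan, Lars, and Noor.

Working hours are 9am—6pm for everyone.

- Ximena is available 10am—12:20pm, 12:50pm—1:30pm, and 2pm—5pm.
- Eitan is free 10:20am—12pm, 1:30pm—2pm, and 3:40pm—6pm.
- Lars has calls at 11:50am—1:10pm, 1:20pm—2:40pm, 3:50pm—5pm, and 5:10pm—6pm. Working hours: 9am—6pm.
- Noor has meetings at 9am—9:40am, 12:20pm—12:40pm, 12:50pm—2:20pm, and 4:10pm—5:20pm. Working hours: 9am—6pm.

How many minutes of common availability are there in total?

100 minutes

Lars free within 09:00–18:00: 09:00–11:50, 13:10–13:20, 14:40–15:50, 17:00–17:10.
Noor free within 09:00–18:00: 09:40–12:20, 12:40–12:50, 14:20–16:10, 17:20–18:00.
Ximena ∩ Eitan: 10:20–12:00, 15:40–17:00.
Ximena ∩ Eitan ∩ Lars: 10:20–11:50, 15:40–15:50.
Ximena ∩ Eitan ∩ Lars ∩ Noor: 10:20–11:50, 15:40–15:50.
Total common minutes: 90 + 10 = 100.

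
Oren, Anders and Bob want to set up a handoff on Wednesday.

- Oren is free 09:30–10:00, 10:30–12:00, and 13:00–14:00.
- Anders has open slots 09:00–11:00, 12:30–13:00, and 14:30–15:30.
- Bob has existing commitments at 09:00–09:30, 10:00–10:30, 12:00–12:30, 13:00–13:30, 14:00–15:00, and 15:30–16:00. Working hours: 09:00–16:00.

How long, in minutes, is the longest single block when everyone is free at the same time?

Bob free within 09:00–16:00: 09:30–10:00, 10:30–12:00, 12:30–13:00, 13:30–14:00, 15:00–15:30.
Oren ∩ Anders: 09:30–10:00, 10:30–11:00.
Oren ∩ Anders ∩ Bob: 09:30–10:00, 10:30–11:00.
Common window lengths: 30, 30 min; longest is 30.

30 minutes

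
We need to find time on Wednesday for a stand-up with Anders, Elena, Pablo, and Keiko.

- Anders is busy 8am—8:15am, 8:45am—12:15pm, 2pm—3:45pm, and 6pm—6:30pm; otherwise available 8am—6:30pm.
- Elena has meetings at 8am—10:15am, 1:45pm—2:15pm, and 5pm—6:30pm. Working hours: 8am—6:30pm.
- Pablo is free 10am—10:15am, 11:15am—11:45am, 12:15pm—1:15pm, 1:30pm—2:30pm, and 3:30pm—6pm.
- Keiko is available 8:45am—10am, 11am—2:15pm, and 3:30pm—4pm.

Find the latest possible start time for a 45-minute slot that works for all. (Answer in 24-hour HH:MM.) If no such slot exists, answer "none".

12:30

Anders free within 08:00–18:30: 08:15–08:45, 12:15–14:00, 15:45–18:00.
Elena free within 08:00–18:30: 10:15–13:45, 14:15–17:00.
Anders ∩ Elena: 12:15–13:45, 15:45–17:00.
Anders ∩ Elena ∩ Pablo: 12:15–13:15, 13:30–13:45, 15:45–17:00.
Anders ∩ Elena ∩ Pablo ∩ Keiko: 12:15–13:15, 13:30–13:45, 15:45–16:00.
Windows ≥ 45 min: 12:15–13:15.
Latest start in the last window 12:15–13:15 is 13:15 − 45 min = 12:30.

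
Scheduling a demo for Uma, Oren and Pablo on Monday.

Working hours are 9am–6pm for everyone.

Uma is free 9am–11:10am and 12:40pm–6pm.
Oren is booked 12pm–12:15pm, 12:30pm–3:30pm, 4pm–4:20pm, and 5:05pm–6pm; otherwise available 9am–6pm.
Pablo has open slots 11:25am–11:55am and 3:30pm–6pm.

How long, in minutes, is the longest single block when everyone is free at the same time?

Oren free within 09:00–18:00: 09:00–12:00, 12:15–12:30, 15:30–16:00, 16:20–17:05.
Uma ∩ Oren: 09:00–11:10, 15:30–16:00, 16:20–17:05.
Uma ∩ Oren ∩ Pablo: 15:30–16:00, 16:20–17:05.
Common window lengths: 30, 45 min; longest is 45.

45 minutes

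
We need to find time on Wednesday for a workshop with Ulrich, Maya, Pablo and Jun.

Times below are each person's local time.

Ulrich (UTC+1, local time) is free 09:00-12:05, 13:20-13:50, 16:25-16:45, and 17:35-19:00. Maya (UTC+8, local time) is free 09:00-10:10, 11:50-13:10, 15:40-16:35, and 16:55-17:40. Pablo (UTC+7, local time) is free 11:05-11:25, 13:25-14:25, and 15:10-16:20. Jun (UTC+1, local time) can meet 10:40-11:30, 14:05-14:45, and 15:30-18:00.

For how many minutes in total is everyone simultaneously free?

Ulrich → UTC: 08:00–11:05, 12:20–12:50, 15:25–15:45, 16:35–18:00.
Maya → UTC: 01:00–02:10, 03:50–05:10, 07:40–08:35, 08:55–09:40.
Pablo → UTC: 04:05–04:25, 06:25–07:25, 08:10–09:20.
Jun → UTC: 09:40–10:30, 13:05–13:45, 14:30–17:00.
Ulrich ∩ Maya: 08:00–08:35, 08:55–09:40.
Ulrich ∩ Maya ∩ Pablo: 08:10–08:35, 08:55–09:20.
Ulrich ∩ Maya ∩ Pablo ∩ Jun: (none).
Total common minutes: 0.

0 minutes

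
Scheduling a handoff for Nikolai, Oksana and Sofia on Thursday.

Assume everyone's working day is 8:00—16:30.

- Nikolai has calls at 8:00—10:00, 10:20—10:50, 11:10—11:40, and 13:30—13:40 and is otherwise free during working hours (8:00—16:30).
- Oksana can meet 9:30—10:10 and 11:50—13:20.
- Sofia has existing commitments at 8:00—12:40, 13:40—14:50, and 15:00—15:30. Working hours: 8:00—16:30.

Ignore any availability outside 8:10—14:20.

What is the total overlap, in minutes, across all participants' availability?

40 minutes

Nikolai free within 08:00–16:30: 10:00–10:20, 10:50–11:10, 11:40–13:30, 13:40–16:30.
Sofia free within 08:00–16:30: 12:40–13:40, 14:50–15:00, 15:30–16:30.
Nikolai ∩ Oksana: 10:00–10:10, 11:50–13:20.
Nikolai ∩ Oksana ∩ Sofia: 12:40–13:20.
Restricted to 08:10–14:20: 12:40–13:20.
Total common minutes: 40.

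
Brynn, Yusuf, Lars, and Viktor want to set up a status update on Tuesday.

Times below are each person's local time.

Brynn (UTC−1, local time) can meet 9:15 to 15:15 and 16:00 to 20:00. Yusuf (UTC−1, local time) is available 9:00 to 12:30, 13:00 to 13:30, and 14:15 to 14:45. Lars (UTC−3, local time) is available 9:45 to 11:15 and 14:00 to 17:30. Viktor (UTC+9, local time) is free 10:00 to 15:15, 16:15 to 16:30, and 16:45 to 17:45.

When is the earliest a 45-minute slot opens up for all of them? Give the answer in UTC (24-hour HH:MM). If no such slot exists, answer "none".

none

Brynn → UTC: 10:15–16:15, 17:00–21:00.
Yusuf → UTC: 10:00–13:30, 14:00–14:30, 15:15–15:45.
Lars → UTC: 12:45–14:15, 17:00–20:30.
Viktor → UTC: 01:00–06:15, 07:15–07:30, 07:45–08:45.
Brynn ∩ Yusuf: 10:15–13:30, 14:00–14:30, 15:15–15:45.
Brynn ∩ Yusuf ∩ Lars: 12:45–13:30, 14:00–14:15.
Brynn ∩ Yusuf ∩ Lars ∩ Viktor: (none).
Windows ≥ 45 min: (none).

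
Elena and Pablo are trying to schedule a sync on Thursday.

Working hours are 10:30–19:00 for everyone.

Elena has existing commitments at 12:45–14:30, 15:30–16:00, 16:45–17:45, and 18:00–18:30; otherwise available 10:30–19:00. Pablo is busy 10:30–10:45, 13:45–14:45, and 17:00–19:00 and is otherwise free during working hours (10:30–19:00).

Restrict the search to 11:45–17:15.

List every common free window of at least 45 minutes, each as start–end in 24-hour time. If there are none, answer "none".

Elena free within 10:30–19:00: 10:30–12:45, 14:30–15:30, 16:00–16:45, 17:45–18:00, 18:30–19:00.
Pablo free within 10:30–19:00: 10:45–13:45, 14:45–17:00.
Elena ∩ Pablo: 10:45–12:45, 14:45–15:30, 16:00–16:45.
Restricted to 11:45–17:15: 11:45–12:45, 14:45–15:30, 16:00–16:45.
Windows ≥ 45 min: 11:45–12:45, 14:45–15:30, 16:00–16:45.

11:45–12:45, 14:45–15:30, 16:00–16:45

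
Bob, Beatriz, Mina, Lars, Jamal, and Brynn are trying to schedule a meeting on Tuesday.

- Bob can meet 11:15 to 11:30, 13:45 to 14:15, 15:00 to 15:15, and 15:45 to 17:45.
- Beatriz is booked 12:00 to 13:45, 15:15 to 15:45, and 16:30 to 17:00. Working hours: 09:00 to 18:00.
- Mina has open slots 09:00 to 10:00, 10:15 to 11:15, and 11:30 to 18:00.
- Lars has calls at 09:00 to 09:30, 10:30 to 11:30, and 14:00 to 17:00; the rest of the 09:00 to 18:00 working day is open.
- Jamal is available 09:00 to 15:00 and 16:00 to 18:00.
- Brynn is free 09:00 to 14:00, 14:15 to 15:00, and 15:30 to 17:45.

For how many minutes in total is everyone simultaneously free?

Beatriz free within 09:00–18:00: 09:00–12:00, 13:45–15:15, 15:45–16:30, 17:00–18:00.
Lars free within 09:00–18:00: 09:30–10:30, 11:30–14:00, 17:00–18:00.
Bob ∩ Beatriz: 11:15–11:30, 13:45–14:15, 15:00–15:15, 15:45–16:30, 17:00–17:45.
Bob ∩ Beatriz ∩ Mina: 13:45–14:15, 15:00–15:15, 15:45–16:30, 17:00–17:45.
Bob ∩ Beatriz ∩ Mina ∩ Lars: 13:45–14:00, 17:00–17:45.
Bob ∩ Beatriz ∩ Mina ∩ Lars ∩ Jamal: 13:45–14:00, 17:00–17:45.
Bob ∩ Beatriz ∩ Mina ∩ Lars ∩ Jamal ∩ Brynn: 13:45–14:00, 17:00–17:45.
Total common minutes: 15 + 45 = 60.

60 minutes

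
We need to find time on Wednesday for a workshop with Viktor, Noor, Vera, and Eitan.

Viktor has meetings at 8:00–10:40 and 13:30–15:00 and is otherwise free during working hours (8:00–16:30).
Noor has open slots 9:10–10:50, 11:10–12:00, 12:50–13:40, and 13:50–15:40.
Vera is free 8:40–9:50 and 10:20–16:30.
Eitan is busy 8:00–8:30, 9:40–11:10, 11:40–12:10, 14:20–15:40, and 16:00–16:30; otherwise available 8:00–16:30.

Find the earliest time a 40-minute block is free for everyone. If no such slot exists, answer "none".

Viktor free within 08:00–16:30: 10:40–13:30, 15:00–16:30.
Eitan free within 08:00–16:30: 08:30–09:40, 11:10–11:40, 12:10–14:20, 15:40–16:00.
Viktor ∩ Noor: 10:40–10:50, 11:10–12:00, 12:50–13:30, 15:00–15:40.
Viktor ∩ Noor ∩ Vera: 10:40–10:50, 11:10–12:00, 12:50–13:30, 15:00–15:40.
Viktor ∩ Noor ∩ Vera ∩ Eitan: 11:10–11:40, 12:50–13:30.
Windows ≥ 40 min: 12:50–13:30.
Earliest such window starts at 12:50.

12:50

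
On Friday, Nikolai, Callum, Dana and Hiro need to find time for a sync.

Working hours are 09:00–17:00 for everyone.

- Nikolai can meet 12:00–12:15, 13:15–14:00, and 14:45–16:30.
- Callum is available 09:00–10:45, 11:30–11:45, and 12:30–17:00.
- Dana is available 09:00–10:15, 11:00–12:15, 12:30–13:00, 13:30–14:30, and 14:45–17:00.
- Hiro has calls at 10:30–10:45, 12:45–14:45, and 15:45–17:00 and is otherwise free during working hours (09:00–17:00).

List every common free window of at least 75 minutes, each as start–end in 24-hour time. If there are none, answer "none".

none

Hiro free within 09:00–17:00: 09:00–10:30, 10:45–12:45, 14:45–15:45.
Nikolai ∩ Callum: 13:15–14:00, 14:45–16:30.
Nikolai ∩ Callum ∩ Dana: 13:30–14:00, 14:45–16:30.
Nikolai ∩ Callum ∩ Dana ∩ Hiro: 14:45–15:45.
Windows ≥ 75 min: (none).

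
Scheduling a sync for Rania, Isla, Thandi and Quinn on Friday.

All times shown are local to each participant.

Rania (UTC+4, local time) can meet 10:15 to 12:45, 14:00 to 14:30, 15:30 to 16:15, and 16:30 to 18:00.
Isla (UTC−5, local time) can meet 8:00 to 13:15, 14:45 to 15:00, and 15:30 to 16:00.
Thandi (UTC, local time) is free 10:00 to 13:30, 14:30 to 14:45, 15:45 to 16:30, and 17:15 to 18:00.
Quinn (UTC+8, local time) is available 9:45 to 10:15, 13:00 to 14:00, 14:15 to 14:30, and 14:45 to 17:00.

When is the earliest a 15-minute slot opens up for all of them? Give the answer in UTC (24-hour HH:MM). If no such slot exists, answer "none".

Rania → UTC: 06:15–08:45, 10:00–10:30, 11:30–12:15, 12:30–14:00.
Isla → UTC: 13:00–18:15, 19:45–20:00, 20:30–21:00.
Thandi → UTC: 10:00–13:30, 14:30–14:45, 15:45–16:30, 17:15–18:00.
Quinn → UTC: 01:45–02:15, 05:00–06:00, 06:15–06:30, 06:45–09:00.
Rania ∩ Isla: 13:00–14:00.
Rania ∩ Isla ∩ Thandi: 13:00–13:30.
Rania ∩ Isla ∩ Thandi ∩ Quinn: (none).
Windows ≥ 15 min: (none).

none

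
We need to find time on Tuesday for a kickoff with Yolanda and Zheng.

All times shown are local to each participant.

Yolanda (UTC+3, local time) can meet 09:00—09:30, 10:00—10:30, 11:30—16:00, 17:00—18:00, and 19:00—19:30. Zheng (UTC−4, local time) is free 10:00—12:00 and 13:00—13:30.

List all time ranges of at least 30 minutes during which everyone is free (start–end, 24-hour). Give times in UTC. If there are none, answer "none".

14:00–15:00

Yolanda → UTC: 06:00–06:30, 07:00–07:30, 08:30–13:00, 14:00–15:00, 16:00–16:30.
Zheng → UTC: 14:00–16:00, 17:00–17:30.
Yolanda ∩ Zheng: 14:00–15:00.
Windows ≥ 30 min: 14:00–15:00.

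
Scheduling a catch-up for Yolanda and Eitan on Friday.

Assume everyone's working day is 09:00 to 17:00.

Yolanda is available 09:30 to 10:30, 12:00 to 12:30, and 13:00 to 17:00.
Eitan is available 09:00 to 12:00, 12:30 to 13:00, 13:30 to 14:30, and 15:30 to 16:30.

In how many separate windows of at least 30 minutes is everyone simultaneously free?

Yolanda ∩ Eitan: 09:30–10:30, 13:30–14:30, 15:30–16:30.
Windows ≥ 30 min: 09:30–10:30, 13:30–14:30, 15:30–16:30.
That's 3 windows.

3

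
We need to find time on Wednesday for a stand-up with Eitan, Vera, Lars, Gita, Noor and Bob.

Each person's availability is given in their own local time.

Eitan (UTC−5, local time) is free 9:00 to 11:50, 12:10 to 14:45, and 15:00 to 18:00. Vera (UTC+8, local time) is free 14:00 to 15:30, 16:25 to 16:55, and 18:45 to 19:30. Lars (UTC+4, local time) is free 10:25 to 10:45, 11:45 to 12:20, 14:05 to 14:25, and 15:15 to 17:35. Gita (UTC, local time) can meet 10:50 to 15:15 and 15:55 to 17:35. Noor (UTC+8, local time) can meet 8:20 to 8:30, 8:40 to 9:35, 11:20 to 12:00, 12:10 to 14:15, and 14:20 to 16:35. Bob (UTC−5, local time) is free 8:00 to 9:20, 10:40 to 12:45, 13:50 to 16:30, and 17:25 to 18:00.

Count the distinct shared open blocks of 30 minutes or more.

0

Eitan → UTC: 14:00–16:50, 17:10–19:45, 20:00–23:00.
Vera → UTC: 06:00–07:30, 08:25–08:55, 10:45–11:30.
Lars → UTC: 06:25–06:45, 07:45–08:20, 10:05–10:25, 11:15–13:35.
Gita → UTC: 10:50–15:15, 15:55–17:35.
Noor → UTC: 00:20–00:30, 00:40–01:35, 03:20–04:00, 04:10–06:15, 06:20–08:35.
Bob → UTC: 13:00–14:20, 15:40–17:45, 18:50–21:30, 22:25–23:00.
Eitan ∩ Vera: (none).
Eitan ∩ Vera ∩ Lars: (none).
Eitan ∩ Vera ∩ Lars ∩ Gita: (none).
Eitan ∩ Vera ∩ Lars ∩ Gita ∩ Noor: (none).
Eitan ∩ Vera ∩ Lars ∩ Gita ∩ Noor ∩ Bob: (none).
Windows ≥ 30 min: (none).
That's 0 windows.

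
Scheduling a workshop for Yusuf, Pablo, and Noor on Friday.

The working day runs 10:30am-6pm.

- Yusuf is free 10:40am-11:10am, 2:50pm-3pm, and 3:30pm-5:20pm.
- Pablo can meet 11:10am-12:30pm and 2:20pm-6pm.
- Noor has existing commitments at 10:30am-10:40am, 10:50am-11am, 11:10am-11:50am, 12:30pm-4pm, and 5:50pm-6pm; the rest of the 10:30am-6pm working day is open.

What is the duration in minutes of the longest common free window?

80 minutes

Noor free within 10:30–18:00: 10:40–10:50, 11:00–11:10, 11:50–12:30, 16:00–17:50.
Yusuf ∩ Pablo: 14:50–15:00, 15:30–17:20.
Yusuf ∩ Pablo ∩ Noor: 16:00–17:20.
Single common window of 80 minutes.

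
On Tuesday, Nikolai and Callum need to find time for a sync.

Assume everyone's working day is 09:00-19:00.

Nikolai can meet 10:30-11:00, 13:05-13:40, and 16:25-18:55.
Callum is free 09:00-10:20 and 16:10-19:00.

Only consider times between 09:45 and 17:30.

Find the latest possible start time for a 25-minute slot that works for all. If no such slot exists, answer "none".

Nikolai ∩ Callum: 16:25–18:55.
Restricted to 09:45–17:30: 16:25–17:30.
Windows ≥ 25 min: 16:25–17:30.
Latest start in the last window 16:25–17:30 is 17:30 − 25 min = 17:05.

17:05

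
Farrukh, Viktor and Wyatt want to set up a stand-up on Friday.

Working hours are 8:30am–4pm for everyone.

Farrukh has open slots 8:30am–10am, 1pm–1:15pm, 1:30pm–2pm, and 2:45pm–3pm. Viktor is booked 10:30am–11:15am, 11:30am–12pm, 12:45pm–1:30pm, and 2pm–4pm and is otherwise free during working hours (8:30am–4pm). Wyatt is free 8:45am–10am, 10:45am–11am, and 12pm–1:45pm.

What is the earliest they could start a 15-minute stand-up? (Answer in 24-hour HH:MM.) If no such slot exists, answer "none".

Viktor free within 08:30–16:00: 08:30–10:30, 11:15–11:30, 12:00–12:45, 13:30–14:00.
Farrukh ∩ Viktor: 08:30–10:00, 13:30–14:00.
Farrukh ∩ Viktor ∩ Wyatt: 08:45–10:00, 13:30–13:45.
Windows ≥ 15 min: 08:45–10:00, 13:30–13:45.
Earliest such window starts at 08:45.

08:45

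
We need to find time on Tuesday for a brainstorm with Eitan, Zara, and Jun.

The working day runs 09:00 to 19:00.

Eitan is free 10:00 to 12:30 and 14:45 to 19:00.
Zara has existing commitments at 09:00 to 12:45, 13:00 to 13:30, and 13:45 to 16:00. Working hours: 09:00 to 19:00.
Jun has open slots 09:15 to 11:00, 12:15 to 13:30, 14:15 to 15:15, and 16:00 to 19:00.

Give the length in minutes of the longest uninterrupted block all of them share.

180 minutes

Zara free within 09:00–19:00: 12:45–13:00, 13:30–13:45, 16:00–19:00.
Eitan ∩ Zara: 16:00–19:00.
Eitan ∩ Zara ∩ Jun: 16:00–19:00.
Single common window of 180 minutes.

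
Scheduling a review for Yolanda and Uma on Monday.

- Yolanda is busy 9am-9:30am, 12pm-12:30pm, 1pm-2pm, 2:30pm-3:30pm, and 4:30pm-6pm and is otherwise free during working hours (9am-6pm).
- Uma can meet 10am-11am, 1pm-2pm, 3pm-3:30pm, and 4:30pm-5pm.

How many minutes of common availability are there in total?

60 minutes

Yolanda free within 09:00–18:00: 09:30–12:00, 12:30–13:00, 14:00–14:30, 15:30–16:30.
Yolanda ∩ Uma: 10:00–11:00.
Total common minutes: 60.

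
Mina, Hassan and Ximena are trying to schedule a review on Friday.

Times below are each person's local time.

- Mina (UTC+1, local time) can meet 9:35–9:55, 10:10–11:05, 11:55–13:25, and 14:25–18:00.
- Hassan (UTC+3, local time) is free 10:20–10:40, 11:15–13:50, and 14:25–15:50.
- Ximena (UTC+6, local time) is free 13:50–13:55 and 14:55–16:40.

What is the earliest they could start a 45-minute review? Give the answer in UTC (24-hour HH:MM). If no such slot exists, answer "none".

Mina → UTC: 08:35–08:55, 09:10–10:05, 10:55–12:25, 13:25–17:00.
Hassan → UTC: 07:20–07:40, 08:15–10:50, 11:25–12:50.
Ximena → UTC: 07:50–07:55, 08:55–10:40.
Mina ∩ Hassan: 08:35–08:55, 09:10–10:05, 11:25–12:25.
Mina ∩ Hassan ∩ Ximena: 09:10–10:05.
Windows ≥ 45 min: 09:10–10:05.
Earliest such window starts at 09:10.

09:10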